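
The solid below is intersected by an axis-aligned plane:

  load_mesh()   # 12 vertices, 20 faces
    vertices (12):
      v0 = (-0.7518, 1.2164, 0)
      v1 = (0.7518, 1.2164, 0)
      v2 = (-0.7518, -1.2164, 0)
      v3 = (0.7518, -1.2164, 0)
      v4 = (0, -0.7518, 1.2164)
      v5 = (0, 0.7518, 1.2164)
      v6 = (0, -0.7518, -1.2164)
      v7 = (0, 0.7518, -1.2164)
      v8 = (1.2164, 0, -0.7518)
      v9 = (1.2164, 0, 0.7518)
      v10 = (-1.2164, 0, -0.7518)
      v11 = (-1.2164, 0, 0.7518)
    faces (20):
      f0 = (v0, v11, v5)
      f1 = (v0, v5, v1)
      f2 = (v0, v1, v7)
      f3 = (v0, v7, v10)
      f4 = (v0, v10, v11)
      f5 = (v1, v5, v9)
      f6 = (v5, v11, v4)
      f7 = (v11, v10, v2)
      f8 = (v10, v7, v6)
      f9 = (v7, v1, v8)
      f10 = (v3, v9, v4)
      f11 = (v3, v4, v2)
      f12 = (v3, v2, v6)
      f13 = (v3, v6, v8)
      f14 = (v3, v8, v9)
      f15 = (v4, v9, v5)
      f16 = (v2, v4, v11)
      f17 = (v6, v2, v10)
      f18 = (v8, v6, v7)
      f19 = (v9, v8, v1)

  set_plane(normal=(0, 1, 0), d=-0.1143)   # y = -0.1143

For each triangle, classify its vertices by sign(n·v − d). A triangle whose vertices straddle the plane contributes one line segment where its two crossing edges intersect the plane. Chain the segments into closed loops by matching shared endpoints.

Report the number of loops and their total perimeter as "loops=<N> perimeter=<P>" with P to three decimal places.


Straddling triangles (10 of 20):
  (v5,v11,v4) [++-] → (-1.03146, -0.1143, 0.822436)–(0, -0.1143, 1.2164)  len=1.1041
  (v11,v10,v2) [++-] → (-1.17274, -0.1143, -0.681157)–(-1.17274, -0.1143, 0.681157)  len=1.3623
  (v10,v7,v6) [++-] → (0, -0.1143, -1.2164)–(-1.03146, -0.1143, -0.822436)  len=1.1041
  (v3,v9,v4) [-+-] → (1.17274, -0.1143, 0.681157)–(1.03146, -0.1143, 0.822436)  len=0.1998
  (v3,v6,v8) [--+] → (1.03146, -0.1143, -0.822436)–(1.17274, -0.1143, -0.681157)  len=0.1998
  (v3,v8,v9) [-++] → (1.17274, -0.1143, -0.681157)–(1.17274, -0.1143, 0.681157)  len=1.3623
  (v4,v9,v5) [-++] → (1.03146, -0.1143, 0.822436)–(0, -0.1143, 1.2164)  len=1.1041
  (v2,v4,v11) [--+] → (-1.03146, -0.1143, 0.822436)–(-1.17274, -0.1143, 0.681157)  len=0.1998
  (v6,v2,v10) [--+] → (-1.17274, -0.1143, -0.681157)–(-1.03146, -0.1143, -0.822436)  len=0.1998
  (v8,v6,v7) [+-+] → (1.03146, -0.1143, -0.822436)–(0, -0.1143, -1.2164)  len=1.1041

Chained into 1 loop(s):
  loop 1: 10 segments, perimeter = 7.9404
Total perimeter = 7.940

loops=1 perimeter=7.940


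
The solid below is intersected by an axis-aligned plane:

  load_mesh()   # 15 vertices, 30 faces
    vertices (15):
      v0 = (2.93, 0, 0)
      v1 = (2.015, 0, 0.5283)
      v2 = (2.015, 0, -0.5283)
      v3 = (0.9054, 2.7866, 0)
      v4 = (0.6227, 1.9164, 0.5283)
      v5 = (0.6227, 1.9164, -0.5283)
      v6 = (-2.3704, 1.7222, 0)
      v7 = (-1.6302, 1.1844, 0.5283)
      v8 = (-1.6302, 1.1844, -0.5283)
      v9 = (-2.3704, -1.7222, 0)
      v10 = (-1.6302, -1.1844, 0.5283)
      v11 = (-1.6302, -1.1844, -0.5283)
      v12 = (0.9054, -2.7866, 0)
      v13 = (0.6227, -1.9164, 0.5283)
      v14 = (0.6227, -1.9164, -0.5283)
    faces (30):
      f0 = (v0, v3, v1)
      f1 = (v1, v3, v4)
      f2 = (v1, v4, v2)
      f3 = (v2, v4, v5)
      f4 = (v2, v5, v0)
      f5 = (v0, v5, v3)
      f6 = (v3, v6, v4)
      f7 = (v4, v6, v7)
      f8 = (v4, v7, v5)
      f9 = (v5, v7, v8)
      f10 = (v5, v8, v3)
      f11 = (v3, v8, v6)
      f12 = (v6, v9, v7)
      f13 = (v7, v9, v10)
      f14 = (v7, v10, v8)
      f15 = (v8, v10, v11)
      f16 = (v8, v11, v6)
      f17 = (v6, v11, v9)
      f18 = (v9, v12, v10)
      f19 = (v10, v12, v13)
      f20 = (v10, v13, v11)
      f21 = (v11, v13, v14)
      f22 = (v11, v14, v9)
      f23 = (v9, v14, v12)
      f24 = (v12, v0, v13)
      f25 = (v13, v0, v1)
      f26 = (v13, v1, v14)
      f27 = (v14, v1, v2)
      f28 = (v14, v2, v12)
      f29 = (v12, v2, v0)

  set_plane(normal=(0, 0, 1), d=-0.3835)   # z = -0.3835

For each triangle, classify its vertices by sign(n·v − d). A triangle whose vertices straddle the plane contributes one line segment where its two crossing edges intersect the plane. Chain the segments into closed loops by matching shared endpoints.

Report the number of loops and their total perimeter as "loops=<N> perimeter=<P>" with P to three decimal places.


Straddling triangles (20 of 30):
  (v1,v4,v2) [++-] → (1.82419, 0.26263, -0.3835)–(2.015, 0, -0.3835)  len=0.3246
  (v2,v4,v5) [-+-] → (1.82419, 0.26263, -0.3835)–(0.6227, 1.9164, -0.3835)  len=2.0441
  (v2,v5,v0) [--+] → (1.2551, 1.39114, -0.3835)–(2.26579, 0, -0.3835)  len=1.7195
  (v0,v5,v3) [+-+] → (1.2551, 1.39114, -0.3835)–(0.700184, 2.15491, -0.3835)  len=0.9441
  (v4,v7,v5) [++-] → (0.313955, 1.81608, -0.3835)–(0.6227, 1.9164, -0.3835)  len=0.3246
  (v5,v7,v8) [-+-] → (0.313955, 1.81608, -0.3835)–(-1.6302, 1.1844, -0.3835)  len=2.0442
  (v5,v8,v3) [--+] → (-0.935226, 1.62354, -0.3835)–(0.700184, 2.15491, -0.3835)  len=1.7196
  (v3,v8,v6) [+-+] → (-0.935226, 1.62354, -0.3835)–(-1.83308, 1.3318, -0.3835)  len=0.9441
  (v7,v10,v8) [++-] → (-1.6302, 0.859772, -0.3835)–(-1.6302, 1.1844, -0.3835)  len=0.3246
  (v8,v10,v11) [-+-] → (-1.6302, 0.859772, -0.3835)–(-1.6302, -1.1844, -0.3835)  len=2.0442
  (v8,v11,v6) [--+] → (-1.83308, -0.38774, -0.3835)–(-1.83308, 1.3318, -0.3835)  len=1.7195
  (v6,v11,v9) [+-+] → (-1.83308, -0.38774, -0.3835)–(-1.83308, -1.3318, -0.3835)  len=0.9441
  (v10,v13,v11) [++-] → (-1.32146, -1.28472, -0.3835)–(-1.6302, -1.1844, -0.3835)  len=0.3246
  (v11,v13,v14) [-+-] → (-1.32146, -1.28472, -0.3835)–(0.6227, -1.9164, -0.3835)  len=2.0442
  (v11,v14,v9) [--+] → (-0.197669, -1.86317, -0.3835)–(-1.83308, -1.3318, -0.3835)  len=1.7196
  (v9,v14,v12) [+-+] → (-0.197669, -1.86317, -0.3835)–(0.700184, -2.15491, -0.3835)  len=0.9441
  (v13,v1,v14) [++-] → (0.813505, -1.65377, -0.3835)–(0.6227, -1.9164, -0.3835)  len=0.3246
  (v14,v1,v2) [-+-] → (0.813505, -1.65377, -0.3835)–(2.015, 0, -0.3835)  len=2.0441
  (v14,v2,v12) [--+] → (1.71087, -0.76377, -0.3835)–(0.700184, -2.15491, -0.3835)  len=1.7195
  (v12,v2,v0) [+-+] → (1.71087, -0.76377, -0.3835)–(2.26579, 0, -0.3835)  len=0.9441

Chained into 2 loop(s):
  loop 1: 10 segments, perimeter = 11.8440
  loop 2: 10 segments, perimeter = 13.3181
Total perimeter = 25.162

loops=2 perimeter=25.162


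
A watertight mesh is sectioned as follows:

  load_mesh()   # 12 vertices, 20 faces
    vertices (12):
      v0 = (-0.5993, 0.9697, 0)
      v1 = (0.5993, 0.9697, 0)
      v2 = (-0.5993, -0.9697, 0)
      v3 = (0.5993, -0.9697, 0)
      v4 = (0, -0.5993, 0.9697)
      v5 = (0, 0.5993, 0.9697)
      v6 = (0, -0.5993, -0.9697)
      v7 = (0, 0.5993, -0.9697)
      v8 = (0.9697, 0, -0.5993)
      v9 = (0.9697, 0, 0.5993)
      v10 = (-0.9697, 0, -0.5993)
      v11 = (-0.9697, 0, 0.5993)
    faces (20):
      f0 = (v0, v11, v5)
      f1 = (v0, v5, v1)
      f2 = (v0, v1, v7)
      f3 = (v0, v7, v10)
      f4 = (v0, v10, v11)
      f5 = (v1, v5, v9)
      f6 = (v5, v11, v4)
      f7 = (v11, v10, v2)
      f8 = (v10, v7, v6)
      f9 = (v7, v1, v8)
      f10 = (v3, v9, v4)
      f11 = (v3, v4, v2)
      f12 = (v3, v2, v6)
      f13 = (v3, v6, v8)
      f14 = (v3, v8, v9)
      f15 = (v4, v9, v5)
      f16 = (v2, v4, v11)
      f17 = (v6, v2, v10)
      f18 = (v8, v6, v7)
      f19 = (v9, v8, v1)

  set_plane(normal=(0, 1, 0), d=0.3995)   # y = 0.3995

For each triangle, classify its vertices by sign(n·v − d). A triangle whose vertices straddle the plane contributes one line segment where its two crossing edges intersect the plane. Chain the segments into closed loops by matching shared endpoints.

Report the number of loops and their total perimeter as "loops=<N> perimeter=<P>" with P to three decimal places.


Straddling triangles (10 of 20):
  (v0,v11,v5) [+-+] → (-0.817101, 0.3995, 0.352399)–(-0.323287, 0.3995, 0.846213)  len=0.6984
  (v0,v7,v10) [++-] → (-0.323287, 0.3995, -0.846213)–(-0.817101, 0.3995, -0.352399)  len=0.6984
  (v0,v10,v11) [+--] → (-0.817101, 0.3995, -0.352399)–(-0.817101, 0.3995, 0.352399)  len=0.7048
  (v1,v5,v9) [++-] → (0.323287, 0.3995, 0.846213)–(0.817101, 0.3995, 0.352399)  len=0.6984
  (v5,v11,v4) [+--] → (-0.323287, 0.3995, 0.846213)–(0, 0.3995, 0.9697)  len=0.3461
  (v10,v7,v6) [-+-] → (-0.323287, 0.3995, -0.846213)–(0, 0.3995, -0.9697)  len=0.3461
  (v7,v1,v8) [++-] → (0.817101, 0.3995, -0.352399)–(0.323287, 0.3995, -0.846213)  len=0.6984
  (v4,v9,v5) [--+] → (0.323287, 0.3995, 0.846213)–(0, 0.3995, 0.9697)  len=0.3461
  (v8,v6,v7) [--+] → (0, 0.3995, -0.9697)–(0.323287, 0.3995, -0.846213)  len=0.3461
  (v9,v8,v1) [--+] → (0.817101, 0.3995, -0.352399)–(0.817101, 0.3995, 0.352399)  len=0.7048

Chained into 1 loop(s):
  loop 1: 10 segments, perimeter = 5.5873
Total perimeter = 5.587

loops=1 perimeter=5.587


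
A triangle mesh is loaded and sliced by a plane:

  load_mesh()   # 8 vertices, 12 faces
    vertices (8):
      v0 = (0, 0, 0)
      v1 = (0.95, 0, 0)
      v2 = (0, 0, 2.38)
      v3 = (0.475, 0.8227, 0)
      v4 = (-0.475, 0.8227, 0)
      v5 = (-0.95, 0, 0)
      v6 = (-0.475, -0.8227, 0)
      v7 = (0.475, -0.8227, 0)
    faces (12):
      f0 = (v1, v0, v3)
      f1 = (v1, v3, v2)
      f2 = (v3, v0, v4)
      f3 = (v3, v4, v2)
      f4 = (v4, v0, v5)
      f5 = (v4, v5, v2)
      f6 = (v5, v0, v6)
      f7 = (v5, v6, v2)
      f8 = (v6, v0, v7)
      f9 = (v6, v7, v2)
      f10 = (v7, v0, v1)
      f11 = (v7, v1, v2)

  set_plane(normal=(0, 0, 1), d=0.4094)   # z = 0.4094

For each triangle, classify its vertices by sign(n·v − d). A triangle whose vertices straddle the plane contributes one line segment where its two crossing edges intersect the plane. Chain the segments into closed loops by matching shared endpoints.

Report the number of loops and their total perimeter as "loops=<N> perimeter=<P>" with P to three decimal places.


loops=1 perimeter=4.719

Straddling triangles (6 of 12):
  (v1,v3,v2) [--+] → (0.393292, 0.681182, 0.4094)–(0.786584, 0, 0.4094)  len=0.7866
  (v3,v4,v2) [--+] → (-0.393292, 0.681182, 0.4094)–(0.393292, 0.681182, 0.4094)  len=0.7866
  (v4,v5,v2) [--+] → (-0.786584, 0, 0.4094)–(-0.393292, 0.681182, 0.4094)  len=0.7866
  (v5,v6,v2) [--+] → (-0.393292, -0.681182, 0.4094)–(-0.786584, 0, 0.4094)  len=0.7866
  (v6,v7,v2) [--+] → (0.393292, -0.681182, 0.4094)–(-0.393292, -0.681182, 0.4094)  len=0.7866
  (v7,v1,v2) [--+] → (0.786584, 0, 0.4094)–(0.393292, -0.681182, 0.4094)  len=0.7866

Chained into 1 loop(s):
  loop 1: 6 segments, perimeter = 4.7194
Total perimeter = 4.719


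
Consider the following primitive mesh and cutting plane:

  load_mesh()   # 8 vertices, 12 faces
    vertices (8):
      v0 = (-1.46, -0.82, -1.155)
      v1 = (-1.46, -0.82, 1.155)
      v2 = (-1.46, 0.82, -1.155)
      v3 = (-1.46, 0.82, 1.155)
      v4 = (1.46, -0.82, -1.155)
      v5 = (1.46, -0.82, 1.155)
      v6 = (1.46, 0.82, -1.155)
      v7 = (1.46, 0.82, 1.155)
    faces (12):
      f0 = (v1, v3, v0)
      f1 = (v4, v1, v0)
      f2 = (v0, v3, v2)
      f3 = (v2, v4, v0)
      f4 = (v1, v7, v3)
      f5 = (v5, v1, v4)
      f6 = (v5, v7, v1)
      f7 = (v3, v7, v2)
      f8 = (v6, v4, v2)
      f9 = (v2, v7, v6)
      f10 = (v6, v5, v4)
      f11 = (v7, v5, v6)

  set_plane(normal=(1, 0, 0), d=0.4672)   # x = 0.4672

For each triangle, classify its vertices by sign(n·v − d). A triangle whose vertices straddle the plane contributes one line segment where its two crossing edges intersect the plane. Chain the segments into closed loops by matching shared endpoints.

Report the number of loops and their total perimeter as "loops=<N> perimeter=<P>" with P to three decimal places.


Straddling triangles (8 of 12):
  (v4,v1,v0) [+--] → (0.4672, -0.82, -0.3696)–(0.4672, -0.82, -1.155)  len=0.7854
  (v2,v4,v0) [-+-] → (0.4672, -0.2624, -1.155)–(0.4672, -0.82, -1.155)  len=0.5576
  (v1,v7,v3) [-+-] → (0.4672, 0.2624, 1.155)–(0.4672, 0.82, 1.155)  len=0.5576
  (v5,v1,v4) [+-+] → (0.4672, -0.82, 1.155)–(0.4672, -0.82, -0.3696)  len=1.5246
  (v5,v7,v1) [++-] → (0.4672, 0.2624, 1.155)–(0.4672, -0.82, 1.155)  len=1.0824
  (v3,v7,v2) [-+-] → (0.4672, 0.82, 1.155)–(0.4672, 0.82, 0.3696)  len=0.7854
  (v6,v4,v2) [++-] → (0.4672, -0.2624, -1.155)–(0.4672, 0.82, -1.155)  len=1.0824
  (v2,v7,v6) [-++] → (0.4672, 0.82, 0.3696)–(0.4672, 0.82, -1.155)  len=1.5246

Chained into 1 loop(s):
  loop 1: 8 segments, perimeter = 7.9000
Total perimeter = 7.900

loops=1 perimeter=7.900


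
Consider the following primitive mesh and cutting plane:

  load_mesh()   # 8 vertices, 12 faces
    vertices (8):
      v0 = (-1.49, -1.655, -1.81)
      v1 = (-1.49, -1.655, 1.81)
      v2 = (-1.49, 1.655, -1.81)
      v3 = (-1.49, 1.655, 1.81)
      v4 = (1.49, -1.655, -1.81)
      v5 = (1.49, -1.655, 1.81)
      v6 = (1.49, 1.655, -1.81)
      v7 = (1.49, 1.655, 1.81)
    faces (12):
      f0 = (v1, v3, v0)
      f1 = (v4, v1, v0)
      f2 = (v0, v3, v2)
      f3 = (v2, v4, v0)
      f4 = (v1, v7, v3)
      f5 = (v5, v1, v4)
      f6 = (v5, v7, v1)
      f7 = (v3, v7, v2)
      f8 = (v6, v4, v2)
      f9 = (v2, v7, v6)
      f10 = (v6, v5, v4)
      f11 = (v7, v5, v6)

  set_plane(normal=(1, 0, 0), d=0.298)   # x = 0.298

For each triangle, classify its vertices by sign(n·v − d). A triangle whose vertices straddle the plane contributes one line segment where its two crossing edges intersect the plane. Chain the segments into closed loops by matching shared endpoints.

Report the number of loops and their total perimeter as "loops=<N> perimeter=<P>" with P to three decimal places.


loops=1 perimeter=13.860

Straddling triangles (8 of 12):
  (v4,v1,v0) [+--] → (0.298, -1.655, -0.362)–(0.298, -1.655, -1.81)  len=1.4480
  (v2,v4,v0) [-+-] → (0.298, -0.331, -1.81)–(0.298, -1.655, -1.81)  len=1.3240
  (v1,v7,v3) [-+-] → (0.298, 0.331, 1.81)–(0.298, 1.655, 1.81)  len=1.3240
  (v5,v1,v4) [+-+] → (0.298, -1.655, 1.81)–(0.298, -1.655, -0.362)  len=2.1720
  (v5,v7,v1) [++-] → (0.298, 0.331, 1.81)–(0.298, -1.655, 1.81)  len=1.9860
  (v3,v7,v2) [-+-] → (0.298, 1.655, 1.81)–(0.298, 1.655, 0.362)  len=1.4480
  (v6,v4,v2) [++-] → (0.298, -0.331, -1.81)–(0.298, 1.655, -1.81)  len=1.9860
  (v2,v7,v6) [-++] → (0.298, 1.655, 0.362)–(0.298, 1.655, -1.81)  len=2.1720

Chained into 1 loop(s):
  loop 1: 8 segments, perimeter = 13.8600
Total perimeter = 13.860


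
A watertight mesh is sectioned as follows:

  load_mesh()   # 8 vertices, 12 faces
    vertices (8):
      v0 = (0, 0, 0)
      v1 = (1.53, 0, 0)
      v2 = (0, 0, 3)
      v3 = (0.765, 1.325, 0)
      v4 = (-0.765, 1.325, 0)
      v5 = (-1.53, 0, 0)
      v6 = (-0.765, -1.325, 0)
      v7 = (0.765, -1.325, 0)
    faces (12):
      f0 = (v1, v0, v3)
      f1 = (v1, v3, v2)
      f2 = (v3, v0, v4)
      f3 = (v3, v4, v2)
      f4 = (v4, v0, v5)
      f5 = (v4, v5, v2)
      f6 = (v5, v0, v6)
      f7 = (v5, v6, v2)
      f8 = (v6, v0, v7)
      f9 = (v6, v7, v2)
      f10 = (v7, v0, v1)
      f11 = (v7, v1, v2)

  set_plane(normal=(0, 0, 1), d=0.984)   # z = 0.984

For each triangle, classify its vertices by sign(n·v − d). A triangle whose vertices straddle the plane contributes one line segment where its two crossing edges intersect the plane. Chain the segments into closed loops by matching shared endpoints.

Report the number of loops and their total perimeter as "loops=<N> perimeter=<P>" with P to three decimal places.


loops=1 perimeter=6.169

Straddling triangles (6 of 12):
  (v1,v3,v2) [--+] → (0.51408, 0.8904, 0.984)–(1.02816, 0, 0.984)  len=1.0281
  (v3,v4,v2) [--+] → (-0.51408, 0.8904, 0.984)–(0.51408, 0.8904, 0.984)  len=1.0282
  (v4,v5,v2) [--+] → (-1.02816, 0, 0.984)–(-0.51408, 0.8904, 0.984)  len=1.0281
  (v5,v6,v2) [--+] → (-0.51408, -0.8904, 0.984)–(-1.02816, 0, 0.984)  len=1.0281
  (v6,v7,v2) [--+] → (0.51408, -0.8904, 0.984)–(-0.51408, -0.8904, 0.984)  len=1.0282
  (v7,v1,v2) [--+] → (1.02816, 0, 0.984)–(0.51408, -0.8904, 0.984)  len=1.0281

Chained into 1 loop(s):
  loop 1: 6 segments, perimeter = 6.1689
Total perimeter = 6.169


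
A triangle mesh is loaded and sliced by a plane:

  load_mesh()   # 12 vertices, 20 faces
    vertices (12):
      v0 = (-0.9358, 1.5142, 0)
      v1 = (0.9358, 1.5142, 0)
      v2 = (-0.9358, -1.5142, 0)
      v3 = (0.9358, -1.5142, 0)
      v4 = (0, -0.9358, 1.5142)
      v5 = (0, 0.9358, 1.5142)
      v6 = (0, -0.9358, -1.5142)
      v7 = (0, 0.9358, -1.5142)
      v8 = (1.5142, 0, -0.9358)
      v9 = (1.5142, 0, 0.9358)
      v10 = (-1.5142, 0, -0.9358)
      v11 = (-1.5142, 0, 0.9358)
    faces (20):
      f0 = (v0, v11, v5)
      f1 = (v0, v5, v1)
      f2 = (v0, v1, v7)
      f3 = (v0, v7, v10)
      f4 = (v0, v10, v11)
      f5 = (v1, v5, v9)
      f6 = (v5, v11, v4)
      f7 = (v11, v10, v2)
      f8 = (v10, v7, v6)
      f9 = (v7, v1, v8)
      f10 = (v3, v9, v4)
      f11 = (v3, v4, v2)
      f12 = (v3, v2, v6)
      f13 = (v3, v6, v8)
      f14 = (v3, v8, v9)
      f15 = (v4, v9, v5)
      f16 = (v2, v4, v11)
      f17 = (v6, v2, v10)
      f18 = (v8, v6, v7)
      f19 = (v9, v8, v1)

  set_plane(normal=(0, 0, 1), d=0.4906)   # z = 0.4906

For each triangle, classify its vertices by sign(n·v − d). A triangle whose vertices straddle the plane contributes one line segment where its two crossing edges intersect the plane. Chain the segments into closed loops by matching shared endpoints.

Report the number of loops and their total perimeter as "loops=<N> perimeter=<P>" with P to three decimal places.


Straddling triangles (10 of 20):
  (v0,v11,v5) [-++] → (-1.23903, 0.72037, 0.4906)–(-0.632601, 1.3268, 0.4906)  len=0.8576
  (v0,v5,v1) [-+-] → (-0.632601, 1.3268, 0.4906)–(0.632601, 1.3268, 0.4906)  len=1.2652
  (v0,v10,v11) [--+] → (-1.5142, 0, 0.4906)–(-1.23903, 0.72037, 0.4906)  len=0.7711
  (v1,v5,v9) [-++] → (0.632601, 1.3268, 0.4906)–(1.23903, 0.72037, 0.4906)  len=0.8576
  (v11,v10,v2) [+--] → (-1.5142, 0, 0.4906)–(-1.23903, -0.72037, 0.4906)  len=0.7711
  (v3,v9,v4) [-++] → (1.23903, -0.72037, 0.4906)–(0.632601, -1.3268, 0.4906)  len=0.8576
  (v3,v4,v2) [-+-] → (0.632601, -1.3268, 0.4906)–(-0.632601, -1.3268, 0.4906)  len=1.2652
  (v3,v8,v9) [--+] → (1.5142, 0, 0.4906)–(1.23903, -0.72037, 0.4906)  len=0.7711
  (v2,v4,v11) [-++] → (-0.632601, -1.3268, 0.4906)–(-1.23903, -0.72037, 0.4906)  len=0.8576
  (v9,v8,v1) [+--] → (1.5142, 0, 0.4906)–(1.23903, 0.72037, 0.4906)  len=0.7711

Chained into 1 loop(s):
  loop 1: 10 segments, perimeter = 9.0454
Total perimeter = 9.045

loops=1 perimeter=9.045


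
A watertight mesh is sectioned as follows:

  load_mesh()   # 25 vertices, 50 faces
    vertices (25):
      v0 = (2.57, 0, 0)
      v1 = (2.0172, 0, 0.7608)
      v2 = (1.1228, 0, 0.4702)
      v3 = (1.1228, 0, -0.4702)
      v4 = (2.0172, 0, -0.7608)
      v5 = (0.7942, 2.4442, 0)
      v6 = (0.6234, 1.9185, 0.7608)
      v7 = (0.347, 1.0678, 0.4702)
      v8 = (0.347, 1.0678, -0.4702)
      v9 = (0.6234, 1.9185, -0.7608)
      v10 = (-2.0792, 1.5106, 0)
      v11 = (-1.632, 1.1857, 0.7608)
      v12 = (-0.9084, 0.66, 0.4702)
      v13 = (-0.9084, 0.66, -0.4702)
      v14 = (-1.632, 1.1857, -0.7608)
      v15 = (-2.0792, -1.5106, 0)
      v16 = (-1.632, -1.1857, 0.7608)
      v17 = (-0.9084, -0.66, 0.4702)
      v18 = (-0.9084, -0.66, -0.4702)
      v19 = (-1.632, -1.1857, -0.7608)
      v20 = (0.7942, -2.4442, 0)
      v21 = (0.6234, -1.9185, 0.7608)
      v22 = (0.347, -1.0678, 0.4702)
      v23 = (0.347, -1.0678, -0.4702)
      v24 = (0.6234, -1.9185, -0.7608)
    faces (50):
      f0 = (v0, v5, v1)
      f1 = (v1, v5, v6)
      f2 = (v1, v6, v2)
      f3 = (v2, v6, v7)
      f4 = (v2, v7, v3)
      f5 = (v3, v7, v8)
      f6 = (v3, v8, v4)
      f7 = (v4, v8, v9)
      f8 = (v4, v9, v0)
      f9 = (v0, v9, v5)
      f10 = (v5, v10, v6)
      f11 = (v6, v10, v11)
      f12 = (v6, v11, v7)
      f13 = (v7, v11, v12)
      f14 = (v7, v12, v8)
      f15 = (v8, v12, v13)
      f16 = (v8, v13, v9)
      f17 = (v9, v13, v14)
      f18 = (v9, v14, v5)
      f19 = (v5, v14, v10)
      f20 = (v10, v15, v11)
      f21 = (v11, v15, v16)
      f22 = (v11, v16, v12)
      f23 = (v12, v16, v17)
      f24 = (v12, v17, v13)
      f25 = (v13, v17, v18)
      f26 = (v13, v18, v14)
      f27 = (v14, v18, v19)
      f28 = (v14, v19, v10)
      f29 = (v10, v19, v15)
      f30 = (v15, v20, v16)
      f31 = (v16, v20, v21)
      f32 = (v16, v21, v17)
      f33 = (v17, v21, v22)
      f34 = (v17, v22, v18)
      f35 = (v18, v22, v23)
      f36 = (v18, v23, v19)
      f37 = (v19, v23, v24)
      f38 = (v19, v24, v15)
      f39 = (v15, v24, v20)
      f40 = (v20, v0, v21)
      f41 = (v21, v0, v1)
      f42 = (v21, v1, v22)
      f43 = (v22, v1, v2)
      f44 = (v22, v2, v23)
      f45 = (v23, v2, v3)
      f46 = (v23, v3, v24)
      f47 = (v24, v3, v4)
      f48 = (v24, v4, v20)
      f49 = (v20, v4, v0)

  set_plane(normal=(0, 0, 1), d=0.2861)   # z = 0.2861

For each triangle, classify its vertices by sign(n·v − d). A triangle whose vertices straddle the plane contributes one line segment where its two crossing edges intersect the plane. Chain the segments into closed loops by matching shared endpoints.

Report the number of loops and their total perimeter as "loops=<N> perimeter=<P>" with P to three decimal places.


loops=2 perimeter=20.484

Straddling triangles (20 of 50):
  (v0,v5,v1) [--+] → (1.25411, 1.52505, 0.2861)–(2.36212, 0, 0.2861)  len=1.8851
  (v1,v5,v6) [+-+] → (1.25411, 1.52505, 0.2861)–(0.72997, 2.24651, 0.2861)  len=0.8918
  (v2,v7,v3) [++-] → (0.498877, 0.858759, 0.2861)–(1.1228, 0, 0.2861)  len=1.0615
  (v3,v7,v8) [-+-] → (0.498877, 0.858759, 0.2861)–(0.347, 1.0678, 0.2861)  len=0.2584
  (v5,v10,v6) [--+] → (-1.06288, 1.66399, 0.2861)–(0.72997, 2.24651, 0.2861)  len=1.8851
  (v6,v10,v11) [+-+] → (-1.06288, 1.66399, 0.2861)–(-1.91103, 1.38842, 0.2861)  len=0.8918
  (v7,v12,v8) [++-] → (-0.662633, 0.739834, 0.2861)–(0.347, 1.0678, 0.2861)  len=1.0616
  (v8,v12,v13) [-+-] → (-0.662633, 0.739834, 0.2861)–(-0.9084, 0.66, 0.2861)  len=0.2584
  (v10,v15,v11) [--+] → (-1.91103, -0.496652, 0.2861)–(-1.91103, 1.38842, 0.2861)  len=1.8851
  (v11,v15,v16) [+-+] → (-1.91103, -0.496652, 0.2861)–(-1.91103, -1.38842, 0.2861)  len=0.8918
  (v12,v17,v13) [++-] → (-0.9084, -0.401587, 0.2861)–(-0.9084, 0.66, 0.2861)  len=1.0616
  (v13,v17,v18) [-+-] → (-0.9084, -0.401587, 0.2861)–(-0.9084, -0.66, 0.2861)  len=0.2584
  (v15,v20,v16) [--+] → (-0.118176, -1.97094, 0.2861)–(-1.91103, -1.38842, 0.2861)  len=1.8851
  (v16,v20,v21) [+-+] → (-0.118176, -1.97094, 0.2861)–(0.72997, -2.24651, 0.2861)  len=0.8918
  (v17,v22,v18) [++-] → (0.101233, -0.987966, 0.2861)–(-0.9084, -0.66, 0.2861)  len=1.0616
  (v18,v22,v23) [-+-] → (0.101233, -0.987966, 0.2861)–(0.347, -1.0678, 0.2861)  len=0.2584
  (v20,v0,v21) [--+] → (1.83798, -0.721455, 0.2861)–(0.72997, -2.24651, 0.2861)  len=1.8851
  (v21,v0,v1) [+-+] → (1.83798, -0.721455, 0.2861)–(2.36212, 0, 0.2861)  len=0.8918
  (v22,v2,v23) [++-] → (0.970923, -0.209041, 0.2861)–(0.347, -1.0678, 0.2861)  len=1.0615
  (v23,v2,v3) [-+-] → (0.970923, -0.209041, 0.2861)–(1.1228, 0, 0.2861)  len=0.2584

Chained into 2 loop(s):
  loop 1: 10 segments, perimeter = 13.8843
  loop 2: 10 segments, perimeter = 6.5997
Total perimeter = 20.484


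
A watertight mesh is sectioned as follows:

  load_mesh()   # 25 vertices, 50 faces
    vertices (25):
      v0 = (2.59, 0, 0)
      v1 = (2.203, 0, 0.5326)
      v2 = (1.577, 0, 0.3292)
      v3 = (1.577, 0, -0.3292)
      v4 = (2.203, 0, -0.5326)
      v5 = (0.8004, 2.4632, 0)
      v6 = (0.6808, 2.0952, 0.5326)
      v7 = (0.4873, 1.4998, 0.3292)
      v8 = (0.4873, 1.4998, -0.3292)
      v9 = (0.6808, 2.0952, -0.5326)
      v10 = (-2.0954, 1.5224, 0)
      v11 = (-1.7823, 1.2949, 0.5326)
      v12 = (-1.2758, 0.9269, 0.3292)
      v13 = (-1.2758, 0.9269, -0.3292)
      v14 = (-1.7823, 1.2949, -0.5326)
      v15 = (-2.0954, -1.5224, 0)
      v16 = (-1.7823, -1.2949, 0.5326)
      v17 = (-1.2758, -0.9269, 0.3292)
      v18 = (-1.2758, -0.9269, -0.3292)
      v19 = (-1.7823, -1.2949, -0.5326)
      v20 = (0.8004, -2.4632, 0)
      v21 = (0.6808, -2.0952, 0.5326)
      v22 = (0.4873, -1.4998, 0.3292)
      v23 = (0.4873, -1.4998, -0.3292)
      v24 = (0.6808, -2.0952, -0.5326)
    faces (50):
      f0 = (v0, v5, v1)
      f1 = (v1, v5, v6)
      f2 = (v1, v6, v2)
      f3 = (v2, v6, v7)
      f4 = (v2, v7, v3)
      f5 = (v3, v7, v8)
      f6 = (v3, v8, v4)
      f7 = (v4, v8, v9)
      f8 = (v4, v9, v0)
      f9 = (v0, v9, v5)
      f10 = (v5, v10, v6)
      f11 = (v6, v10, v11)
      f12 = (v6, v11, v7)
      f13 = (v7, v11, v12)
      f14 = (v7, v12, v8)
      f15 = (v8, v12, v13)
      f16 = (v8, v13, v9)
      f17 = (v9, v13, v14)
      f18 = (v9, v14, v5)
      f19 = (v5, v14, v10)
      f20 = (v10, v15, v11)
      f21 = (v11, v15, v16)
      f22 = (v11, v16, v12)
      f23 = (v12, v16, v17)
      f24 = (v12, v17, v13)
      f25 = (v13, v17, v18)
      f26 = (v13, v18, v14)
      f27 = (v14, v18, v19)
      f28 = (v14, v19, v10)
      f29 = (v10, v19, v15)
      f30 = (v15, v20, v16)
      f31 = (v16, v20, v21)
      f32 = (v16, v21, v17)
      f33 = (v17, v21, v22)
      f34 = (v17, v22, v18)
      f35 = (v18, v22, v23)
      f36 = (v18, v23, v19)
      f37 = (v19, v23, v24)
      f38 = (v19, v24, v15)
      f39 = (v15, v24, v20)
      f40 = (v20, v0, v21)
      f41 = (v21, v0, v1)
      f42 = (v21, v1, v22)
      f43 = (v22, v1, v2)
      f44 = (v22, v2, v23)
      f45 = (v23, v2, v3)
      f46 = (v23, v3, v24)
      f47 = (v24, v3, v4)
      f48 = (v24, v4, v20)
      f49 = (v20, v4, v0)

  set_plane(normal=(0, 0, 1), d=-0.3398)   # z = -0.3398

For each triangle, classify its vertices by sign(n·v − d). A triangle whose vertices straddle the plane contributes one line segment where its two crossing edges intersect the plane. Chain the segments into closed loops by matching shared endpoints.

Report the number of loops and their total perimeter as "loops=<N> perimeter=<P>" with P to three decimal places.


Straddling triangles (20 of 50):
  (v3,v8,v4) [++-] → (0.576712, 1.42164, -0.3398)–(1.60962, 0, -0.3398)  len=1.7573
  (v4,v8,v9) [-+-] → (0.576712, 1.42164, -0.3398)–(0.497384, 1.53083, -0.3398)  len=0.1350
  (v4,v9,v0) [--+] → (1.37193, 1.33674, -0.3398)–(2.34309, 0, -0.3398)  len=1.6523
  (v0,v9,v5) [+-+] → (1.37193, 1.33674, -0.3398)–(0.724095, 2.22842, -0.3398)  len=1.1022
  (v8,v13,v9) [++-] → (-1.17383, 0.987785, -0.3398)–(0.497384, 1.53083, -0.3398)  len=1.7572
  (v9,v13,v14) [-+-] → (-1.17383, 0.987785, -0.3398)–(-1.3022, 0.946078, -0.3398)  len=0.1350
  (v9,v14,v5) [--+] → (-0.847368, 1.71782, -0.3398)–(0.724095, 2.22842, -0.3398)  len=1.6523
  (v5,v14,v10) [+-+] → (-0.847368, 1.71782, -0.3398)–(-1.89564, 1.37725, -0.3398)  len=1.1022
  (v13,v18,v14) [++-] → (-1.3022, -0.811113, -0.3398)–(-1.3022, 0.946078, -0.3398)  len=1.7572
  (v14,v18,v19) [-+-] → (-1.3022, -0.811113, -0.3398)–(-1.3022, -0.946078, -0.3398)  len=0.1350
  (v14,v19,v10) [--+] → (-1.89564, -0.275044, -0.3398)–(-1.89564, 1.37725, -0.3398)  len=1.6523
  (v10,v19,v15) [+-+] → (-1.89564, -0.275044, -0.3398)–(-1.89564, -1.37725, -0.3398)  len=1.1022
  (v18,v23,v19) [++-] → (0.369022, -1.48912, -0.3398)–(-1.3022, -0.946078, -0.3398)  len=1.7572
  (v19,v23,v24) [-+-] → (0.369022, -1.48912, -0.3398)–(0.497384, -1.53083, -0.3398)  len=0.1350
  (v19,v24,v15) [--+] → (-0.324178, -1.88785, -0.3398)–(-1.89564, -1.37725, -0.3398)  len=1.6523
  (v15,v24,v20) [+-+] → (-0.324178, -1.88785, -0.3398)–(0.724095, -2.22842, -0.3398)  len=1.1022
  (v23,v3,v24) [++-] → (1.5303, -0.109189, -0.3398)–(0.497384, -1.53083, -0.3398)  len=1.7573
  (v24,v3,v4) [-+-] → (1.5303, -0.109189, -0.3398)–(1.60962, 0, -0.3398)  len=0.1350
  (v24,v4,v20) [--+] → (1.69526, -0.891673, -0.3398)–(0.724095, -2.22842, -0.3398)  len=1.6523
  (v20,v4,v0) [+-+] → (1.69526, -0.891673, -0.3398)–(2.34309, 0, -0.3398)  len=1.1022

Chained into 2 loop(s):
  loop 1: 10 segments, perimeter = 9.4610
  loop 2: 10 segments, perimeter = 13.7725
Total perimeter = 23.233

loops=2 perimeter=23.233


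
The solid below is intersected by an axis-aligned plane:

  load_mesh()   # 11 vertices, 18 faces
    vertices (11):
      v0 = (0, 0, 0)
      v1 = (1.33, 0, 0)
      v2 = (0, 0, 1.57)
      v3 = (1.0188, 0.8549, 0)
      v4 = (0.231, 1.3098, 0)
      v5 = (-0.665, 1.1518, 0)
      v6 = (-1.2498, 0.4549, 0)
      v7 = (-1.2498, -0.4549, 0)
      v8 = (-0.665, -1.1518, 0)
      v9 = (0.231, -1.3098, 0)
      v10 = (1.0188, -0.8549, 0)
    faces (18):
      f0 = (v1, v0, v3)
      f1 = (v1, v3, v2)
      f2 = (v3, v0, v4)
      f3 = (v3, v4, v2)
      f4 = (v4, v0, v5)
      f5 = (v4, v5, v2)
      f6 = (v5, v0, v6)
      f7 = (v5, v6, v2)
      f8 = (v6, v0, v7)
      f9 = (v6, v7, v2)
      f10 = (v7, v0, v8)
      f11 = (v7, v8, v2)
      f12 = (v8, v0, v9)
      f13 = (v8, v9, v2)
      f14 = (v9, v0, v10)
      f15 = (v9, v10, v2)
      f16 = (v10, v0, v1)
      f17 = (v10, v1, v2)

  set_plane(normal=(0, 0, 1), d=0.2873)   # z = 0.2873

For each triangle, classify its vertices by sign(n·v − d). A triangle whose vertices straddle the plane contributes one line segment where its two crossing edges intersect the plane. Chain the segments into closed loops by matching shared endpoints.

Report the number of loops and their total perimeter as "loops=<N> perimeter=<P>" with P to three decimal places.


loops=1 perimeter=6.690

Straddling triangles (9 of 18):
  (v1,v3,v2) [--+] → (0.832366, 0.698459, 0.2873)–(1.08662, 0, 0.2873)  len=0.7433
  (v3,v4,v2) [--+] → (0.188728, 1.07011, 0.2873)–(0.832366, 0.698459, 0.2873)  len=0.7432
  (v4,v5,v2) [--+] → (-0.543309, 0.941028, 0.2873)–(0.188728, 1.07011, 0.2873)  len=0.7433
  (v5,v6,v2) [--+] → (-1.02109, 0.371656, 0.2873)–(-0.543309, 0.941028, 0.2873)  len=0.7433
  (v6,v7,v2) [--+] → (-1.02109, -0.371656, 0.2873)–(-1.02109, 0.371656, 0.2873)  len=0.7433
  (v7,v8,v2) [--+] → (-0.543309, -0.941028, 0.2873)–(-1.02109, -0.371656, 0.2873)  len=0.7433
  (v8,v9,v2) [--+] → (0.188728, -1.07011, 0.2873)–(-0.543309, -0.941028, 0.2873)  len=0.7433
  (v9,v10,v2) [--+] → (0.832366, -0.698459, 0.2873)–(0.188728, -1.07011, 0.2873)  len=0.7432
  (v10,v1,v2) [--+] → (1.08662, 0, 0.2873)–(0.832366, -0.698459, 0.2873)  len=0.7433

Chained into 1 loop(s):
  loop 1: 9 segments, perimeter = 6.6896
Total perimeter = 6.690


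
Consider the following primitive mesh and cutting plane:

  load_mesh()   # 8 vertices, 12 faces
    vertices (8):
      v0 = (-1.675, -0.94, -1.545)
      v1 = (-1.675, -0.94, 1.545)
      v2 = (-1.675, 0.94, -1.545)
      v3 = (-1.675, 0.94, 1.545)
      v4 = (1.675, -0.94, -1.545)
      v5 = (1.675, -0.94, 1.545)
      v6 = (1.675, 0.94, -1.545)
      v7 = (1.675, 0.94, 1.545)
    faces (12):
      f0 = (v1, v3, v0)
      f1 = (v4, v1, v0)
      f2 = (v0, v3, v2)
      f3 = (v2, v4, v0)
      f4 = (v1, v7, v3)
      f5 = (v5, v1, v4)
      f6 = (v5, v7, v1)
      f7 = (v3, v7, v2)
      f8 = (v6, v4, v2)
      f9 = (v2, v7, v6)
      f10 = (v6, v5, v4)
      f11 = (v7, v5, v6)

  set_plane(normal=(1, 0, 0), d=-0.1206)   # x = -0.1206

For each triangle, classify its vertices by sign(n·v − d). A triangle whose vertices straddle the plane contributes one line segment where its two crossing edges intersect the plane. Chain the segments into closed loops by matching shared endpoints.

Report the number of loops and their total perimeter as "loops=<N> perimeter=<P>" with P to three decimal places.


Straddling triangles (8 of 12):
  (v4,v1,v0) [+--] → (-0.1206, -0.94, 0.11124)–(-0.1206, -0.94, -1.545)  len=1.6562
  (v2,v4,v0) [-+-] → (-0.1206, 0.06768, -1.545)–(-0.1206, -0.94, -1.545)  len=1.0077
  (v1,v7,v3) [-+-] → (-0.1206, -0.06768, 1.545)–(-0.1206, 0.94, 1.545)  len=1.0077
  (v5,v1,v4) [+-+] → (-0.1206, -0.94, 1.545)–(-0.1206, -0.94, 0.11124)  len=1.4338
  (v5,v7,v1) [++-] → (-0.1206, -0.06768, 1.545)–(-0.1206, -0.94, 1.545)  len=0.8723
  (v3,v7,v2) [-+-] → (-0.1206, 0.94, 1.545)–(-0.1206, 0.94, -0.11124)  len=1.6562
  (v6,v4,v2) [++-] → (-0.1206, 0.06768, -1.545)–(-0.1206, 0.94, -1.545)  len=0.8723
  (v2,v7,v6) [-++] → (-0.1206, 0.94, -0.11124)–(-0.1206, 0.94, -1.545)  len=1.4338

Chained into 1 loop(s):
  loop 1: 8 segments, perimeter = 9.9400
Total perimeter = 9.940

loops=1 perimeter=9.940


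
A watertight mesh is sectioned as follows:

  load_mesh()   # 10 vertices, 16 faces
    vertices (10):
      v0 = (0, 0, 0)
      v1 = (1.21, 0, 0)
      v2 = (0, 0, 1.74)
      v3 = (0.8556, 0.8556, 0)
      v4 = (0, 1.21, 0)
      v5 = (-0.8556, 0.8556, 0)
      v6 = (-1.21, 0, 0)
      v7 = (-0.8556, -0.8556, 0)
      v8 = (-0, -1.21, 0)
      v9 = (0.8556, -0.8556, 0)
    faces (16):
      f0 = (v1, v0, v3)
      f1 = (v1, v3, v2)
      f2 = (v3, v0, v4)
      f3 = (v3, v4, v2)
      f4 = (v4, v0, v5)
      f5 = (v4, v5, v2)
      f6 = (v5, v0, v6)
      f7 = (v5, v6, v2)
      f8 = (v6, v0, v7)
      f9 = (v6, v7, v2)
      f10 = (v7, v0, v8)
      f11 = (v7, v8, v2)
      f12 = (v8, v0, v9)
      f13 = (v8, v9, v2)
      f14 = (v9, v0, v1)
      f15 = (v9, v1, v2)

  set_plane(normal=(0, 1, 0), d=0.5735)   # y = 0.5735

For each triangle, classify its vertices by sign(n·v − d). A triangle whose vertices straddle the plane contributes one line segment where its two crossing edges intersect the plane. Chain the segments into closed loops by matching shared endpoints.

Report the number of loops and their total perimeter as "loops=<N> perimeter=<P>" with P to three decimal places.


loops=1 perimeter=4.678

Straddling triangles (8 of 16):
  (v1,v0,v3) [--+] → (0.5735, 0.5735, 0)–(0.972449, 0.5735, 0)  len=0.3989
  (v1,v3,v2) [-+-] → (0.972449, 0.5735, 0)–(0.5735, 0.5735, 0.573696)  len=0.6988
  (v3,v0,v4) [+-+] → (0.5735, 0.5735, 0)–(0, 0.5735, 0)  len=0.5735
  (v3,v4,v2) [++-] → (0, 0.5735, 0.915298)–(0.5735, 0.5735, 0.573696)  len=0.6675
  (v4,v0,v5) [+-+] → (0, 0.5735, 0)–(-0.5735, 0.5735, 0)  len=0.5735
  (v4,v5,v2) [++-] → (-0.5735, 0.5735, 0.573696)–(0, 0.5735, 0.915298)  len=0.6675
  (v5,v0,v6) [+--] → (-0.5735, 0.5735, 0)–(-0.972449, 0.5735, 0)  len=0.3989
  (v5,v6,v2) [+--] → (-0.972449, 0.5735, 0)–(-0.5735, 0.5735, 0.573696)  len=0.6988

Chained into 1 loop(s):
  loop 1: 8 segments, perimeter = 4.6775
Total perimeter = 4.678


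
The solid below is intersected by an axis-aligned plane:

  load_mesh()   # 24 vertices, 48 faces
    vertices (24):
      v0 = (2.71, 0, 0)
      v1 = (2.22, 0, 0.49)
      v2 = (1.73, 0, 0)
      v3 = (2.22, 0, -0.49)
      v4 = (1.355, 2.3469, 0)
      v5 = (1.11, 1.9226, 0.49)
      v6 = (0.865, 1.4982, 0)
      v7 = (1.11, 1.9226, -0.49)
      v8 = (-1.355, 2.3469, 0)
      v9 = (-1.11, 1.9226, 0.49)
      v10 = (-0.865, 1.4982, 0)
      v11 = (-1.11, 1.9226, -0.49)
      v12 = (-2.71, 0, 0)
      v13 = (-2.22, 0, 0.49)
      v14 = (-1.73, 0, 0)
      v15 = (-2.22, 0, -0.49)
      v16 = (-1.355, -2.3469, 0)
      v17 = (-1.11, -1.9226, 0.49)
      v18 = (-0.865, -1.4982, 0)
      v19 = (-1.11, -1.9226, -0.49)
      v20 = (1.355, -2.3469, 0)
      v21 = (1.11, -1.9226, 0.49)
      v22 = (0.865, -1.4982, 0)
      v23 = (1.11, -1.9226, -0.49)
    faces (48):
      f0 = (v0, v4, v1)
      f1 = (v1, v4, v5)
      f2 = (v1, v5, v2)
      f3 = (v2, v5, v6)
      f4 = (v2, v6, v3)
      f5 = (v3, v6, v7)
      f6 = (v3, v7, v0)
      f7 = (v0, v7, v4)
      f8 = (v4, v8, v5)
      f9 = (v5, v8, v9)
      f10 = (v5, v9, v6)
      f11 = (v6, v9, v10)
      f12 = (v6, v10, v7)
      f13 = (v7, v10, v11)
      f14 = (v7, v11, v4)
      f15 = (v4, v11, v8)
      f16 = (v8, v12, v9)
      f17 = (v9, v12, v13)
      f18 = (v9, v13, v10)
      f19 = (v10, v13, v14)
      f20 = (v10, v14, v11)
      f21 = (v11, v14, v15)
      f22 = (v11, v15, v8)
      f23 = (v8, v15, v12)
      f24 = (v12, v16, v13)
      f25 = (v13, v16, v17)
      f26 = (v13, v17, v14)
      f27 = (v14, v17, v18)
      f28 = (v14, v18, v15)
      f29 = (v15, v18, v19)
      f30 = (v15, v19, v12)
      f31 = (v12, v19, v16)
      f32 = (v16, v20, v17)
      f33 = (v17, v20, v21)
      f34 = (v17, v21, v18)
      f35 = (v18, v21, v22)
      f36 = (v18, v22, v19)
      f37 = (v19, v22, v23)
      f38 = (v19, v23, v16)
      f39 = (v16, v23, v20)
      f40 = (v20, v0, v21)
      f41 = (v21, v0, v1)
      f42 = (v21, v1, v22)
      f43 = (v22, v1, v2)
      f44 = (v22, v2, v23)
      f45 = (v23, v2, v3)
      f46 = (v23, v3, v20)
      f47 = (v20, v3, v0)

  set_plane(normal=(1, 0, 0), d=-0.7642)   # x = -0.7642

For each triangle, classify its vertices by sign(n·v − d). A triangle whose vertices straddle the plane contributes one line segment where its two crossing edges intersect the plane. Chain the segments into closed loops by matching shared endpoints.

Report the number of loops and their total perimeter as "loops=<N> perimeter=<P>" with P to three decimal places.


Straddling triangles (16 of 48):
  (v4,v8,v5) [+-+] → (-0.7642, 2.3469, 0)–(-0.7642, 2.24521, 0.117441)  len=0.1554
  (v5,v8,v9) [+--] → (-0.7642, 2.24521, 0.117441)–(-0.7642, 1.9226, 0.49)  len=0.4928
  (v5,v9,v6) [+-+] → (-0.7642, 1.9226, 0.49)–(-0.7642, 1.84829, 0.404207)  len=0.1135
  (v6,v9,v10) [+--] → (-0.7642, 1.84829, 0.404207)–(-0.7642, 1.4982, 0)  len=0.5347
  (v6,v10,v7) [+-+] → (-0.7642, 1.4982, 0)–(-0.7642, 1.51986, -0.0250086)  len=0.0331
  (v7,v10,v11) [+--] → (-0.7642, 1.51986, -0.0250086)–(-0.7642, 1.9226, -0.49)  len=0.6152
  (v7,v11,v4) [+-+] → (-0.7642, 1.9226, -0.49)–(-0.7642, 1.98212, -0.421261)  len=0.0909
  (v4,v11,v8) [+--] → (-0.7642, 1.98212, -0.421261)–(-0.7642, 2.3469, 0)  len=0.5572
  (v16,v20,v17) [-+-] → (-0.7642, -2.3469, 0)–(-0.7642, -1.98212, 0.421261)  len=0.5572
  (v17,v20,v21) [-++] → (-0.7642, -1.98212, 0.421261)–(-0.7642, -1.9226, 0.49)  len=0.0909
  (v17,v21,v18) [-+-] → (-0.7642, -1.9226, 0.49)–(-0.7642, -1.51986, 0.0250086)  len=0.6152
  (v18,v21,v22) [-++] → (-0.7642, -1.51986, 0.0250086)–(-0.7642, -1.4982, 0)  len=0.0331
  (v18,v22,v19) [-+-] → (-0.7642, -1.4982, 0)–(-0.7642, -1.84829, -0.404207)  len=0.5347
  (v19,v22,v23) [-++] → (-0.7642, -1.84829, -0.404207)–(-0.7642, -1.9226, -0.49)  len=0.1135
  (v19,v23,v16) [-+-] → (-0.7642, -1.9226, -0.49)–(-0.7642, -2.24521, -0.117441)  len=0.4928
  (v16,v23,v20) [-++] → (-0.7642, -2.24521, -0.117441)–(-0.7642, -2.3469, 0)  len=0.1554

Chained into 2 loop(s):
  loop 1: 8 segments, perimeter = 2.5928
  loop 2: 8 segments, perimeter = 2.5928
Total perimeter = 5.186

loops=2 perimeter=5.186


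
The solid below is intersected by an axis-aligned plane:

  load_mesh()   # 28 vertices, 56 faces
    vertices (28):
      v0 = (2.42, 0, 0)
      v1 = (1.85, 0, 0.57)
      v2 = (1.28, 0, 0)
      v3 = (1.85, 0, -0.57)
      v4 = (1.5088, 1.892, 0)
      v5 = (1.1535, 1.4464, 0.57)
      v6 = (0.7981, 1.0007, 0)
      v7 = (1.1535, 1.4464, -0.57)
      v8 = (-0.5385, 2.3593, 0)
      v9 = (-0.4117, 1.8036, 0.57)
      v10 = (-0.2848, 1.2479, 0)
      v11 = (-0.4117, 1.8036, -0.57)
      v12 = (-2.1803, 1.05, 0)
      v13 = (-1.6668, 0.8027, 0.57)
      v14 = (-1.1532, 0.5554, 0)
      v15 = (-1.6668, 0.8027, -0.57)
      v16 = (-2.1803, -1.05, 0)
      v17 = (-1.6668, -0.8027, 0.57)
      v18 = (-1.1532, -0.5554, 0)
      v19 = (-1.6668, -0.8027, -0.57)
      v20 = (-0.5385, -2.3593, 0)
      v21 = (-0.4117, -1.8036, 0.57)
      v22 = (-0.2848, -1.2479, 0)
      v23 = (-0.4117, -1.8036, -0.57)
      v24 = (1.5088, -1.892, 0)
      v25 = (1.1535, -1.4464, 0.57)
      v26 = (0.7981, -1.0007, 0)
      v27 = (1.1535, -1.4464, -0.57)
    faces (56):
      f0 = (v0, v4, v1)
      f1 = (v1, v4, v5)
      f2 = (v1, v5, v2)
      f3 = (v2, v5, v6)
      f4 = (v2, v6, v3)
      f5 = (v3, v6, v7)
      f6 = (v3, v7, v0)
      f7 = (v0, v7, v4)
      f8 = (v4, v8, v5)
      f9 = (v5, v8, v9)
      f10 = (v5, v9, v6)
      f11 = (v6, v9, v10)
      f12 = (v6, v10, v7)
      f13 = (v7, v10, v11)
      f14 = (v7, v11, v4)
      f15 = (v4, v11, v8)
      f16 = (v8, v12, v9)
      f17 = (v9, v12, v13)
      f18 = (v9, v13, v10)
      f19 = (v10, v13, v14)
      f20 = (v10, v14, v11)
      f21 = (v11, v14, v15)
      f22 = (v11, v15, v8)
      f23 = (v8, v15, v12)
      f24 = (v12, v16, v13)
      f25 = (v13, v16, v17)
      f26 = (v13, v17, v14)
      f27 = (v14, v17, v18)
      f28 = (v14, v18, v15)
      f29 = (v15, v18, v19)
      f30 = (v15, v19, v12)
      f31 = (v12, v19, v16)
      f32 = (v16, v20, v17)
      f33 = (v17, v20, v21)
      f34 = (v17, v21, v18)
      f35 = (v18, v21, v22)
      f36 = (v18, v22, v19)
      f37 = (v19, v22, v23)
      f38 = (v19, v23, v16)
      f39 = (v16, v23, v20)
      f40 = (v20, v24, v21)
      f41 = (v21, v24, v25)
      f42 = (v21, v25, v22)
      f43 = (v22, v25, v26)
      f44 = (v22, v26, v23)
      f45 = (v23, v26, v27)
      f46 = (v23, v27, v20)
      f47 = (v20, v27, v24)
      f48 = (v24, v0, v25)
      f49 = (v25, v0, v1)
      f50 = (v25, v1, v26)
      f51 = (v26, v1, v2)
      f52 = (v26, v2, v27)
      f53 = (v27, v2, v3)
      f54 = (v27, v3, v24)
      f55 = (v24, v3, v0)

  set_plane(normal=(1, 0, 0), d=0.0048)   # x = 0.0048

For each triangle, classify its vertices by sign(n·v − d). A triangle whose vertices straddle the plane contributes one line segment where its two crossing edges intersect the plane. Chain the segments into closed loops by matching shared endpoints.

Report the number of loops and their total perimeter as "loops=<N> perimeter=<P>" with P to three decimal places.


Straddling triangles (16 of 56):
  (v4,v8,v5) [+-+] → (0.0048, 2.23529, 0)–(0.0048, 2.06617, 0.183027)  len=0.2492
  (v5,v8,v9) [+--] → (0.0048, 2.06617, 0.183027)–(0.0048, 1.70855, 0.57)  len=0.5269
  (v5,v9,v6) [+-+] → (0.0048, 1.70855, 0.57)–(0.0048, 1.52718, 0.373765)  len=0.2672
  (v6,v9,v10) [+--] → (0.0048, 1.52718, 0.373765)–(0.0048, 1.18179, 0)  len=0.5089
  (v6,v10,v7) [+-+] → (0.0048, 1.18179, 0)–(0.0048, 1.28787, -0.114769)  len=0.1563
  (v7,v10,v11) [+--] → (0.0048, 1.28787, -0.114769)–(0.0048, 1.70855, -0.57)  len=0.6198
  (v7,v11,v4) [+-+] → (0.0048, 1.70855, -0.57)–(0.0048, 1.82277, -0.446384)  len=0.1683
  (v4,v11,v8) [+--] → (0.0048, 1.82277, -0.446384)–(0.0048, 2.23529, 0)  len=0.6078
  (v20,v24,v21) [-+-] → (0.0048, -2.23529, 0)–(0.0048, -1.82277, 0.446384)  len=0.6078
  (v21,v24,v25) [-++] → (0.0048, -1.82277, 0.446384)–(0.0048, -1.70855, 0.57)  len=0.1683
  (v21,v25,v22) [-+-] → (0.0048, -1.70855, 0.57)–(0.0048, -1.28787, 0.114769)  len=0.6198
  (v22,v25,v26) [-++] → (0.0048, -1.28787, 0.114769)–(0.0048, -1.18179, 0)  len=0.1563
  (v22,v26,v23) [-+-] → (0.0048, -1.18179, 0)–(0.0048, -1.52718, -0.373765)  len=0.5089
  (v23,v26,v27) [-++] → (0.0048, -1.52718, -0.373765)–(0.0048, -1.70855, -0.57)  len=0.2672
  (v23,v27,v20) [-+-] → (0.0048, -1.70855, -0.57)–(0.0048, -2.06617, -0.183027)  len=0.5269
  (v20,v27,v24) [-++] → (0.0048, -2.06617, -0.183027)–(0.0048, -2.23529, 0)  len=0.2492

Chained into 2 loop(s):
  loop 1: 8 segments, perimeter = 3.1045
  loop 2: 8 segments, perimeter = 3.1045
Total perimeter = 6.209

loops=2 perimeter=6.209
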